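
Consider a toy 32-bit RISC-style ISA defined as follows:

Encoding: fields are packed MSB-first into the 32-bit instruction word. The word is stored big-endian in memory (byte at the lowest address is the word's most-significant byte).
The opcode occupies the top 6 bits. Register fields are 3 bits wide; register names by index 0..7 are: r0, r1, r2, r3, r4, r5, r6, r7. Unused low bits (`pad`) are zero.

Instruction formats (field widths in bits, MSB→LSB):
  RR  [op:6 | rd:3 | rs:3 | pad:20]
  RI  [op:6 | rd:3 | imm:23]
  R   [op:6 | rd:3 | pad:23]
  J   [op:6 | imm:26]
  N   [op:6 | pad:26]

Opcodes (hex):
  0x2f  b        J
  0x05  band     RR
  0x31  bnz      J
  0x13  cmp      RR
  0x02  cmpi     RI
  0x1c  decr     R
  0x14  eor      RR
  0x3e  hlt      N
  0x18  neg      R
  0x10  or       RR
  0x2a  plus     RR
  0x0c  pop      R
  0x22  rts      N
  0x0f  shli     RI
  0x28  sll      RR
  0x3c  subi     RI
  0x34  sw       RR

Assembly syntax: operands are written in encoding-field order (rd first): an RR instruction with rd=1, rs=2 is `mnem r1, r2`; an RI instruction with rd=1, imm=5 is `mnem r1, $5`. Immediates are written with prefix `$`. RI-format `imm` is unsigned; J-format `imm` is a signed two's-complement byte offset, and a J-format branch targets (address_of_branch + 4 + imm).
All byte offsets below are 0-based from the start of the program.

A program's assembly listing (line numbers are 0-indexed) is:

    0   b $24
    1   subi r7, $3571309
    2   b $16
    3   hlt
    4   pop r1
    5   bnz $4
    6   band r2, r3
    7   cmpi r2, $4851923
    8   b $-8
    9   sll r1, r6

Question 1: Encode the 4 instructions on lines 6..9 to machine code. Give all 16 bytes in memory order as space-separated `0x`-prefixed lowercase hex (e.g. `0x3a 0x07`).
line 6 (band): pack op=0x5:6|rd=2:3|rs=3:3|pad=0:20 = 0x15300000; big→ 15 30 00 00
line 7 (cmpi): pack op=0x2:6|rd=2:3|imm=4851923:23 = 0x094a08d3; big→ 09 4a 08 d3
line 8 (b): pack op=0x2f:6|imm=-8:26 = 0xbffffff8; big→ bf ff ff f8
line 9 (sll): pack op=0x28:6|rd=1:3|rs=6:3|pad=0:20 = 0xa0e00000; big→ a0 e0 00 00

0x15 0x30 0x00 0x00 0x09 0x4a 0x08 0xd3 0xbf 0xff 0xff 0xf8 0xa0 0xe0 0x00 0x00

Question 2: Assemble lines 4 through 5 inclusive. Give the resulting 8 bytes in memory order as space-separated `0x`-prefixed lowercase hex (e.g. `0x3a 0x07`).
line 4 (pop): pack op=0xc:6|rd=1:3|pad=0:23 = 0x30800000; big→ 30 80 00 00
line 5 (bnz): pack op=0x31:6|imm=4:26 = 0xc4000004; big→ c4 00 00 04

0x30 0x80 0x00 0x00 0xc4 0x00 0x00 0x04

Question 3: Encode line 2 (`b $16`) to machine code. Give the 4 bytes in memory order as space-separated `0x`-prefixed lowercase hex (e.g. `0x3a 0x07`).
L2: b op=0x2f:6|imm=16:26 ⇒ 0xbc000010 ⇒ big bc 00 00 10

0xbc 0x00 0x00 0x10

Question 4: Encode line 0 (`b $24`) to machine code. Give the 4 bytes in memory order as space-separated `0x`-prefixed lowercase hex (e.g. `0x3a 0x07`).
0xbc 0x00 0x00 0x18

L0: b op=0x2f:6|imm=24:26 ⇒ 0xbc000018 ⇒ big bc 00 00 18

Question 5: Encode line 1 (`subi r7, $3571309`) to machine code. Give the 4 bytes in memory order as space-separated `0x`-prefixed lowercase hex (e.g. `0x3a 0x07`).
0xf3 0xb6 0x7e 0x6d

L1: subi op=0x3c:6|rd=7:3|imm=3571309:23 ⇒ 0xf3b67e6d ⇒ big f3 b6 7e 6d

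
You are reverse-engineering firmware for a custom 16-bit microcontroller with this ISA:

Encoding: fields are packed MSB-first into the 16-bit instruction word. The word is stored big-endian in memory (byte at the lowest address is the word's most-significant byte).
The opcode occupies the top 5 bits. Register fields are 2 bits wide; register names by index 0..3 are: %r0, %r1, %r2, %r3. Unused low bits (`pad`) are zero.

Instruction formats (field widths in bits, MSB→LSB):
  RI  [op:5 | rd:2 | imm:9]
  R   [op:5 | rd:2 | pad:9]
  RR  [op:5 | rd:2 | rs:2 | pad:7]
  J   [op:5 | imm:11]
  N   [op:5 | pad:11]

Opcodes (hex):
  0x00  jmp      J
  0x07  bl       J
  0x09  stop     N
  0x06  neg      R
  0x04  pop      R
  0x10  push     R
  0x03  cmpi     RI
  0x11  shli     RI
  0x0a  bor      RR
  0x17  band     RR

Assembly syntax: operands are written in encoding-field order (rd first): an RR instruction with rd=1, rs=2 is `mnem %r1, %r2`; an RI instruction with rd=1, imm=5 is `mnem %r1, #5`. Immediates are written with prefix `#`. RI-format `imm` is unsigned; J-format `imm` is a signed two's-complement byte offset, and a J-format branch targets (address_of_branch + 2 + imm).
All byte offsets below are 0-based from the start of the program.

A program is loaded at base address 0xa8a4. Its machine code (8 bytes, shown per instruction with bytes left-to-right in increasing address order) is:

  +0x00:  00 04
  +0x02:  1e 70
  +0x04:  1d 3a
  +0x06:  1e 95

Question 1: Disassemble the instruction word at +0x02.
cmpi %r3, #112

+0x02: 1e 70 ⇒ word 0x1e70 (big)
  opcode bits[15:11]=0x3: cmpi/RI
  rd@[10:9]=0x3 ⇒ %r3
  imm@[8:0]=0x70 ⇒ #112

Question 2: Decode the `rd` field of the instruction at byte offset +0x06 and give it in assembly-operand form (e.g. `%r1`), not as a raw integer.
%r3

off 0x06: read 1e 95 as big → 0x1e95
  op=0x1e95>>11=0x3 ⇒ cmpi (RI)
  rd@[10:9]=0x3 ⇒ %r3
  imm@[8:0]=0x95 ⇒ #149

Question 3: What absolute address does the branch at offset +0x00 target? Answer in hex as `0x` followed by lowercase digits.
0xa8aa

+0x00: 00 04 ⇒ word 0x0004 (big)
  opcode bits[15:11]=0x0: jmp/J
  [10:0] imm=4 = #4
  target = base 0xa8a4 + off 0x00 + 2 + imm 4 = 0xa8aa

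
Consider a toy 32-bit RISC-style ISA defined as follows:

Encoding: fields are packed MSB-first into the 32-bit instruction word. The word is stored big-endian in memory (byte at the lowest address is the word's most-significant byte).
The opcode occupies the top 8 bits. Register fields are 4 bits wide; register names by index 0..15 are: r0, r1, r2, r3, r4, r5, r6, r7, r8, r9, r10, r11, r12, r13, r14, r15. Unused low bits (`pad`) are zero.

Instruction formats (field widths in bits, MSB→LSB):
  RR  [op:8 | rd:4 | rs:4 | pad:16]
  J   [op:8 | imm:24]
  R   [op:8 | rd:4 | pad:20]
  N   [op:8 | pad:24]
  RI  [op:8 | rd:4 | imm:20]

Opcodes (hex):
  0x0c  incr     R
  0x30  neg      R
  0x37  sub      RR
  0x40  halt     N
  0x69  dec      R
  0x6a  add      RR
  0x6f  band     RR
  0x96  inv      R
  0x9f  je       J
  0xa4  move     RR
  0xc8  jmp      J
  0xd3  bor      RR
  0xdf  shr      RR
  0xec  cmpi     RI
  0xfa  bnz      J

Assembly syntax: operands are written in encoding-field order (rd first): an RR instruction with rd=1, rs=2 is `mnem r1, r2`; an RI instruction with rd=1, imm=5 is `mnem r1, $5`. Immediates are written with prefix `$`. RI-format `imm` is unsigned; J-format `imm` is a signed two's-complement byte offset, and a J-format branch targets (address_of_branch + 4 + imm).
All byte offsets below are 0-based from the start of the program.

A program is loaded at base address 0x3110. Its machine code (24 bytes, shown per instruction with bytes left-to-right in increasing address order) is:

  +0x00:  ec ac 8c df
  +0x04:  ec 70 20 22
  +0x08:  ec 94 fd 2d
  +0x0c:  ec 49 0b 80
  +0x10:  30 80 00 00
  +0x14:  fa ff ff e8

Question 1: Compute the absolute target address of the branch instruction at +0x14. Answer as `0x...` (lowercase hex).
0x3110

+0x14: fa ff ff e8 ⇒ word 0xfaffffe8 (big)
  op=0xfaffffe8>>24=0xfa ⇒ bnz (J)
  imm@[23:0]=0xffffe8 (s24→-24) ⇒ $-24
  target = base 0x3110 + off 0x14 + 4 + imm -24 = 0x3110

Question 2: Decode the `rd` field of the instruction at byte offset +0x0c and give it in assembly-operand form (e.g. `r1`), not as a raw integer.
r4

@+0c  big-endian(ec 49 0b 80) = 0xec490b80
  op=0xec490b80>>24=0xec ⇒ cmpi (RI)
  rd@[23:20]=0x4 ⇒ r4
  imm@[19:0]=0x90b80 ⇒ $592768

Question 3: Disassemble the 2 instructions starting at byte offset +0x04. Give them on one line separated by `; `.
cmpi r7, $8226; cmpi r9, $326957

[04] ec 70 20 22 → 0xec702022
  opcode bits[31:24]=0xec: cmpi/RI
  [23:20] rd=7 = r7
  [19:0] imm=8226 = $8226
[08] ec 94 fd 2d → 0xec94fd2d
  opcode bits[31:24]=0xec: cmpi/RI
  [23:20] rd=9 = r9
  [19:0] imm=326957 = $326957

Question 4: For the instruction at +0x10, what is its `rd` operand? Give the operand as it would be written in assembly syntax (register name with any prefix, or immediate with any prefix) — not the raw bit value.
[10] 30 80 00 00 → 0x30800000
  op=0x30800000>>24=0x30 ⇒ neg (R)
  rd@[23:20]=0x8 ⇒ r8

r8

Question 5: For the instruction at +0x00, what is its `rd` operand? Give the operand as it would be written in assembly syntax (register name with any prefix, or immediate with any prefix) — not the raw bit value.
r10

[00] ec ac 8c df → 0xecac8cdf
  op=0xecac8cdf>>24=0xec ⇒ cmpi (RI)
  rd@[23:20]=0xa ⇒ r10
  imm@[19:0]=0xc8cdf ⇒ $822495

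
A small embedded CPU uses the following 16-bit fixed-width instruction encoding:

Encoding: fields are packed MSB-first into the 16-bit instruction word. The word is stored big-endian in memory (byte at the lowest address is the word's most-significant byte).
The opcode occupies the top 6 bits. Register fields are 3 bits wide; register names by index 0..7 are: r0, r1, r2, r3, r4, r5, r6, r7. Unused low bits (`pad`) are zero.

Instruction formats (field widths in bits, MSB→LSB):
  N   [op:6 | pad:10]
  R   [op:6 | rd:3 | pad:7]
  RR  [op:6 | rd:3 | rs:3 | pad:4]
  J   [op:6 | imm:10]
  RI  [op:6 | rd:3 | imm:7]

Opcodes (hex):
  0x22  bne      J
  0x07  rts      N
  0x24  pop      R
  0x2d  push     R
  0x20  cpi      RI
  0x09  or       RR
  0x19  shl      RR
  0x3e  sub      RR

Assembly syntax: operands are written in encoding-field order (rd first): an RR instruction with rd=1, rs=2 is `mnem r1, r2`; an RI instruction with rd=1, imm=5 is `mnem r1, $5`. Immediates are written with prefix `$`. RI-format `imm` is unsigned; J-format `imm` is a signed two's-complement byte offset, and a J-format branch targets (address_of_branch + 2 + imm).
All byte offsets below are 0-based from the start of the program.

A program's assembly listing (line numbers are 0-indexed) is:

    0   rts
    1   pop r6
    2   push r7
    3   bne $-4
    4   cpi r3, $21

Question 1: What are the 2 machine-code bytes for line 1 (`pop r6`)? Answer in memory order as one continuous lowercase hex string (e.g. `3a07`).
L1: pop op=0x24:6|rd=6:3|pad=0:7 ⇒ 0x9300 ⇒ big 93 00

9300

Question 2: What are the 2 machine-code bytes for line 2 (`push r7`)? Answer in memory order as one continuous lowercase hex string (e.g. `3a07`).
2. push fields op=0x2d:6|rd=7:3|pad=0:7 → word b780h → b7 80

b780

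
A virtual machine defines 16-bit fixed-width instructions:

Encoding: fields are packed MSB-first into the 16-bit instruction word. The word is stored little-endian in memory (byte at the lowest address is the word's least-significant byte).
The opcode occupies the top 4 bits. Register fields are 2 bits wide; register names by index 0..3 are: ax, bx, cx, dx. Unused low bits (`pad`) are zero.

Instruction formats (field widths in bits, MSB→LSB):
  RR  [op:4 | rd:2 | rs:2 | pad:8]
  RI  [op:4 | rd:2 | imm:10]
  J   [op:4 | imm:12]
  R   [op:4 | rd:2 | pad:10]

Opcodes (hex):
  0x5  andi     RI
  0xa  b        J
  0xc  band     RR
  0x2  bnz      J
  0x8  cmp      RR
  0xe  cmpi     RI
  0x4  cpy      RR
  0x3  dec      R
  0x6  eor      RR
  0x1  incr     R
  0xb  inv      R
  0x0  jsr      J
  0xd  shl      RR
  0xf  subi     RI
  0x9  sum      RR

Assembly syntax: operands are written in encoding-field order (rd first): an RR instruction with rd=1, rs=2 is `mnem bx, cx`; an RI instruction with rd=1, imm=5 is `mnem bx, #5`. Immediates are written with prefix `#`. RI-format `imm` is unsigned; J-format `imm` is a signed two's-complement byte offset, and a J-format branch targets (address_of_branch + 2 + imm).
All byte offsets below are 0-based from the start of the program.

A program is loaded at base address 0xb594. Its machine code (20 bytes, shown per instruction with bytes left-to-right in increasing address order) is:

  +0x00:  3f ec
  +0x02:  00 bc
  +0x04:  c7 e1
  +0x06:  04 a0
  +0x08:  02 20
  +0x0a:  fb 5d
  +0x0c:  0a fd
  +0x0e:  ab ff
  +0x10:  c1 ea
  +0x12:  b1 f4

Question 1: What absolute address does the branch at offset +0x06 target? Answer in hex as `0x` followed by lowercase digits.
+0x06: 04 a0 ⇒ word 0xa004 (little)
  opcode bits[15:12]=0xa: b/J
  imm@[11:0]=0x4 ⇒ #4
  target = base 0xb594 + off 0x06 + 2 + imm 4 = 0xb5a0

0xb5a0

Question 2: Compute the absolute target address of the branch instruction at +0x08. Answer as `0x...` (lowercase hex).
[08] 02 20 → 0x2002
  opcode bits[15:12]=0x2: bnz/J
  imm: (w>>0)&0xfff=0x2 → #2
  target = base 0xb594 + off 0x08 + 2 + imm 2 = 0xb5a0

0xb5a0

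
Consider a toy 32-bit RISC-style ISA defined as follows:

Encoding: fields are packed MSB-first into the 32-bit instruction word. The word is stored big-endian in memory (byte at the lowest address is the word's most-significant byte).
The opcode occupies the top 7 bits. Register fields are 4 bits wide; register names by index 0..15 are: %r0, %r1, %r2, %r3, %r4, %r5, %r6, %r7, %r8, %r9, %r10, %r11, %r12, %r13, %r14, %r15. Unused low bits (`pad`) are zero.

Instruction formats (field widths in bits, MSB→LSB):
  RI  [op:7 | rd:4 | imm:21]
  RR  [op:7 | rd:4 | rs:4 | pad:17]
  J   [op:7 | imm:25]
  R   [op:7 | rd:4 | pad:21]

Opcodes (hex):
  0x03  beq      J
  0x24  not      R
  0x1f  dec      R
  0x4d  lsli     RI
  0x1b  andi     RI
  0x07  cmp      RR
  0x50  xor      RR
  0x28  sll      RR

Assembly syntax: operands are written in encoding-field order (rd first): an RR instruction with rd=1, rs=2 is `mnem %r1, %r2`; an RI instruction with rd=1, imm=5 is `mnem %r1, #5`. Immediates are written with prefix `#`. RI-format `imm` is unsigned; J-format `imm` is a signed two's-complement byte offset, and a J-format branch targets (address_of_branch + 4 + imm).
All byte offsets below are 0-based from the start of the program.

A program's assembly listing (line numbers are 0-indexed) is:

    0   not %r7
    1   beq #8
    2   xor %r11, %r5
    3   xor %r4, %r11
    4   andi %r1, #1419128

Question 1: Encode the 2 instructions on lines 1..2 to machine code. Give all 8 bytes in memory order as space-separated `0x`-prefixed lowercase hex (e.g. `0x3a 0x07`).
0x06 0x00 0x00 0x08 0xa1 0x6a 0x00 0x00

L1: beq op=0x3:7|imm=8:25 ⇒ 0x06000008 ⇒ big 06 00 00 08
L2: xor op=0x50:7|rd=11:4|rs=5:4|pad=0:17 ⇒ 0xa16a0000 ⇒ big a1 6a 00 00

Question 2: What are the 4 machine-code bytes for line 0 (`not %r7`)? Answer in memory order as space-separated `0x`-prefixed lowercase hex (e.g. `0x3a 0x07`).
0x48 0xe0 0x00 0x00

0. not fields op=0x24:7|rd=7:4|pad=0:21 → word 48e00000h → 48 e0 00 00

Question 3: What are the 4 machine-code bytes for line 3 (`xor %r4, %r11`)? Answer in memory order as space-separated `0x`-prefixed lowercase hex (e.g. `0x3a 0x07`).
0xa0 0x96 0x00 0x00

line 3 (xor): pack op=0x50:7|rd=4:4|rs=11:4|pad=0:17 = 0xa0960000; big→ a0 96 00 00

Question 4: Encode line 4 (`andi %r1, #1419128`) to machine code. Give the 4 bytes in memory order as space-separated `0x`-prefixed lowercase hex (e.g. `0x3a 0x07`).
line 4 (andi): pack op=0x1b:7|rd=1:4|imm=1419128:21 = 0x3635a778; big→ 36 35 a7 78

0x36 0x35 0xa7 0x78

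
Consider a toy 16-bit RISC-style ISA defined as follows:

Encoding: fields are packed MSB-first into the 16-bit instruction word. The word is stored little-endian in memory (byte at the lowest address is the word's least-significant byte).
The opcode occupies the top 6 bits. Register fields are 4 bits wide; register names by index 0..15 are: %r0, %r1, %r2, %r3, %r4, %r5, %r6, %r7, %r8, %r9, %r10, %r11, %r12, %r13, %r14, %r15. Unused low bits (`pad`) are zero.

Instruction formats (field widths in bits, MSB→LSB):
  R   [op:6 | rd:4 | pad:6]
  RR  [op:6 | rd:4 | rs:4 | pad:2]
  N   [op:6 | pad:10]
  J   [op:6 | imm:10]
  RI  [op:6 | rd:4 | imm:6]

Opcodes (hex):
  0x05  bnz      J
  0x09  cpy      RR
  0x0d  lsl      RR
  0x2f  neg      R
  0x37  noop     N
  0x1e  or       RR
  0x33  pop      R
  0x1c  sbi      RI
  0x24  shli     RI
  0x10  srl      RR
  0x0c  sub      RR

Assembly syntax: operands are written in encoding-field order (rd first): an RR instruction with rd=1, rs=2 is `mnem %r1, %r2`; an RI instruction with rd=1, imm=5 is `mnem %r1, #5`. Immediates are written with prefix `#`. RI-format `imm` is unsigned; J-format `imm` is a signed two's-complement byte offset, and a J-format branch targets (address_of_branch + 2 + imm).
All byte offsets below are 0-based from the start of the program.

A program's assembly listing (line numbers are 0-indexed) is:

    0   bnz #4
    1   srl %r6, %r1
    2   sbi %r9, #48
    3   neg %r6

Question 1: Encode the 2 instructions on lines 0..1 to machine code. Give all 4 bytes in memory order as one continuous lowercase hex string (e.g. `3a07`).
0. bnz fields op=0x5:6|imm=4:10 → word 1404h → 04 14
1. srl fields op=0x10:6|rd=6:4|rs=1:4|pad=0:2 → word 4184h → 84 41

04148441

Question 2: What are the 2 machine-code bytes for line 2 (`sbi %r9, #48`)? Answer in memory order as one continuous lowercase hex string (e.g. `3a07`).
L2: sbi op=0x1c:6|rd=9:4|imm=48:6 ⇒ 0x7270 ⇒ little 70 72

7072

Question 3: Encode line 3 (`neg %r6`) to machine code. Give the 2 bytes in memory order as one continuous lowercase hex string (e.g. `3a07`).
3. neg fields op=0x2f:6|rd=6:4|pad=0:6 → word bd80h → 80 bd

80bd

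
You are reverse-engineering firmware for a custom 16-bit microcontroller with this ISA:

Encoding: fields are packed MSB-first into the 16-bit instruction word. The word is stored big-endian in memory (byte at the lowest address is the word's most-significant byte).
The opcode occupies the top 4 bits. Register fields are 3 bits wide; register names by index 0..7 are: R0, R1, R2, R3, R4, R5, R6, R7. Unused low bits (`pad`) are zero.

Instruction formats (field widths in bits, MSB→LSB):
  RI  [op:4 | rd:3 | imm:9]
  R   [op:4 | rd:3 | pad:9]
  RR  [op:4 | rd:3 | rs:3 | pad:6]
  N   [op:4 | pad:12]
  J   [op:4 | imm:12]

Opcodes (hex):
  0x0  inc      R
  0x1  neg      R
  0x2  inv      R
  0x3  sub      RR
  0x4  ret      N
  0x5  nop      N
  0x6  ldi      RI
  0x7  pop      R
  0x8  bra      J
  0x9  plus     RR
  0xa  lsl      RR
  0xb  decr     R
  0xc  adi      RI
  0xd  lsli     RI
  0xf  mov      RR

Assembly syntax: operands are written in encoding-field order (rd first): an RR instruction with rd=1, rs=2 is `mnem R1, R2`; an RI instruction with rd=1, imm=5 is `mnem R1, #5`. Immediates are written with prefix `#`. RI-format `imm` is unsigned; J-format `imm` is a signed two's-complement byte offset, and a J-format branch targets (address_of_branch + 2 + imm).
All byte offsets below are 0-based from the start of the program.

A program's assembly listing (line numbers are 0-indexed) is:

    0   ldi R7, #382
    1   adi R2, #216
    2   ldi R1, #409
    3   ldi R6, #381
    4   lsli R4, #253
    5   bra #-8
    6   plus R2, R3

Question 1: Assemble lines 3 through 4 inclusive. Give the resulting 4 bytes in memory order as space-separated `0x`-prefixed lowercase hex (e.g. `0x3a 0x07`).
L3: ldi op=0x6:4|rd=6:3|imm=381:9 ⇒ 0x6d7d ⇒ big 6d 7d
L4: lsli op=0xd:4|rd=4:3|imm=253:9 ⇒ 0xd8fd ⇒ big d8 fd

0x6d 0x7d 0xd8 0xfd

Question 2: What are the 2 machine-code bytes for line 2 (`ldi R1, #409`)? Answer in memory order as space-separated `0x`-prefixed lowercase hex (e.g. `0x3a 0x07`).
0x63 0x99

L2: ldi op=0x6:4|rd=1:3|imm=409:9 ⇒ 0x6399 ⇒ big 63 99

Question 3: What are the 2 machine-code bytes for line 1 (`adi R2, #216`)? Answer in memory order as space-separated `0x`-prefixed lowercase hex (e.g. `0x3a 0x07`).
L1: adi op=0xc:4|rd=2:3|imm=216:9 ⇒ 0xc4d8 ⇒ big c4 d8

0xc4 0xd8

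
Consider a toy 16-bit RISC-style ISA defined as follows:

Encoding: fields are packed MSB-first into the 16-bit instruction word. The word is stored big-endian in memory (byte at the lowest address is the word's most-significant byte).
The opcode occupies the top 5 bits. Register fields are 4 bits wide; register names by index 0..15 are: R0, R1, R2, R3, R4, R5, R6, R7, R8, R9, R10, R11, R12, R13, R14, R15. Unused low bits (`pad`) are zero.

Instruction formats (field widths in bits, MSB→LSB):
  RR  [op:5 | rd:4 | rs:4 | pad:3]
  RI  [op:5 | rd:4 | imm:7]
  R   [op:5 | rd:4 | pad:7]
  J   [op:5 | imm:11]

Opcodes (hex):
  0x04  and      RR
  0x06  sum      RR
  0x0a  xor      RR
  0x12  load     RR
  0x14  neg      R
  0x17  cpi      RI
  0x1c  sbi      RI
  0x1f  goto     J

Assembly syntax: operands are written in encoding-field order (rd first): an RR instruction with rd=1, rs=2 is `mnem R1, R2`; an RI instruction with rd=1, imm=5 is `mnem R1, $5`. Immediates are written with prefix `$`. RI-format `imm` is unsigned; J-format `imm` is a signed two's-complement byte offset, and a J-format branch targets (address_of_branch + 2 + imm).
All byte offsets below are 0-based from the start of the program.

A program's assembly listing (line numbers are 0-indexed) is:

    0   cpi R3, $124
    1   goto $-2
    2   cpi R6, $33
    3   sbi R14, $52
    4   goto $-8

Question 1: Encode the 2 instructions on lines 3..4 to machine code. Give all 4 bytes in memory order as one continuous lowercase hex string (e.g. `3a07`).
L3: sbi op=0x1c:5|rd=14:4|imm=52:7 ⇒ 0xe734 ⇒ big e7 34
L4: goto op=0x1f:5|imm=-8:11 ⇒ 0xfff8 ⇒ big ff f8

e734fff8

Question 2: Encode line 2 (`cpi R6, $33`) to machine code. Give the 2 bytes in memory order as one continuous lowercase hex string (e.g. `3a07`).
bb21

2. cpi fields op=0x17:5|rd=6:4|imm=33:7 → word bb21h → bb 21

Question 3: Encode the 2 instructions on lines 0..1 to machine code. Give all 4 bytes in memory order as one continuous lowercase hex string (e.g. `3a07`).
0. cpi fields op=0x17:5|rd=3:4|imm=124:7 → word b9fch → b9 fc
1. goto fields op=0x1f:5|imm=-2:11 → word fffeh → ff fe

b9fcfffe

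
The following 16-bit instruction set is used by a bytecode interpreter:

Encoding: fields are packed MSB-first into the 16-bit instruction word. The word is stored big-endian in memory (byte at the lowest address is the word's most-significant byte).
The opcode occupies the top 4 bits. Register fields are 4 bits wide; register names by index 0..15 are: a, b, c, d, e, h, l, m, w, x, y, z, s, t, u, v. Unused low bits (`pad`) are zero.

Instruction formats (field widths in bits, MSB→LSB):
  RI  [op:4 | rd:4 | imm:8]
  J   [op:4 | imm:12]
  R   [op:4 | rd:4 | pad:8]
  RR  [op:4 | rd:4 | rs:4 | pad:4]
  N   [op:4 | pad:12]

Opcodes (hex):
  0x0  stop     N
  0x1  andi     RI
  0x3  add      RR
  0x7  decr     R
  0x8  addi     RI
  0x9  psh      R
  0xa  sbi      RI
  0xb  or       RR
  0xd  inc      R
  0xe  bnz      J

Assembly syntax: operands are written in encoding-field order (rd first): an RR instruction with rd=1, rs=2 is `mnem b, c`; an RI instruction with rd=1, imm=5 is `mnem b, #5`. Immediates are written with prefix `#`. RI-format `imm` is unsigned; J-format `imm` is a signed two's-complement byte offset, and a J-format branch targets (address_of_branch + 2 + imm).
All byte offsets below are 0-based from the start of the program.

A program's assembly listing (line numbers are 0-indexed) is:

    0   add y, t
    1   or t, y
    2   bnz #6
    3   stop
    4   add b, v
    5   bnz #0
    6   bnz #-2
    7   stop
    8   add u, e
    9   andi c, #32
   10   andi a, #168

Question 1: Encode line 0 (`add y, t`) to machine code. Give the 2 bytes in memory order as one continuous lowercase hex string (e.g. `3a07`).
3ad0

0. add fields op=0x3:4|rd=10:4|rs=13:4|pad=0:4 → word 3ad0h → 3a d0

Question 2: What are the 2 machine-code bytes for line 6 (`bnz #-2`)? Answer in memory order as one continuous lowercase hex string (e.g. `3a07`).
effe

line 6 (bnz): pack op=0xe:4|imm=-2:12 = 0xeffe; big→ ef fe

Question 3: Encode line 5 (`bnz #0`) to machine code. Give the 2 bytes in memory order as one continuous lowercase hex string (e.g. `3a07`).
5. bnz fields op=0xe:4|imm=0:12 → word e000h → e0 00

e000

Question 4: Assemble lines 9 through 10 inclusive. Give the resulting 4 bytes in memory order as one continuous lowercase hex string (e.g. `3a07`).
122010a8

L9: andi op=0x1:4|rd=2:4|imm=32:8 ⇒ 0x1220 ⇒ big 12 20
L10: andi op=0x1:4|rd=0:4|imm=168:8 ⇒ 0x10a8 ⇒ big 10 a8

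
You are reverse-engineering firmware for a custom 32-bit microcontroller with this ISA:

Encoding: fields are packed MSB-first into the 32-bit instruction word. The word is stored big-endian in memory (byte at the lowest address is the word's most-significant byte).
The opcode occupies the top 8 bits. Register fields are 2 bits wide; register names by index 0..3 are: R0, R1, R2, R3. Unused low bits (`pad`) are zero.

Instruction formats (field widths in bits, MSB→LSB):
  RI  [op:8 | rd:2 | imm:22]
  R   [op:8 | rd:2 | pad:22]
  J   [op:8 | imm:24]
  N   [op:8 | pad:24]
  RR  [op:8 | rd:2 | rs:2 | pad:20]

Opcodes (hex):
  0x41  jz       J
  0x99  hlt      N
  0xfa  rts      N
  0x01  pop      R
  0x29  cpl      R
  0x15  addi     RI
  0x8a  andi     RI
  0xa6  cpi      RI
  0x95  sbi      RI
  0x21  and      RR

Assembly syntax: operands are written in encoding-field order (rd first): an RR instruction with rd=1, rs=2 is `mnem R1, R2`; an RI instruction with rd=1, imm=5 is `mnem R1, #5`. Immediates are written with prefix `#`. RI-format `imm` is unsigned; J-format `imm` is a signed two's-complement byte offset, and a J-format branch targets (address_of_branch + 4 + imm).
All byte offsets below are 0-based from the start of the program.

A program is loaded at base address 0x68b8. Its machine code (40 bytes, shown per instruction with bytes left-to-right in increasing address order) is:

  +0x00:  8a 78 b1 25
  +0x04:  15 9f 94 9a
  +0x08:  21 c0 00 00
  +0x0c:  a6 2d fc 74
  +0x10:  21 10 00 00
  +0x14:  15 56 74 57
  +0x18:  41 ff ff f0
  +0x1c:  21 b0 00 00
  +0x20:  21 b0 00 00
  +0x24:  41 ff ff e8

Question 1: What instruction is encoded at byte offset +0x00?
andi R1, #3715365

off 0x00: read 8a 78 b1 25 as big → 0x8a78b125
  top 8b → 0x8a → andi [RI]
  rd: (w>>22)&0x3=0x1 → R1
  imm: (w>>0)&0x3fffff=0x38b125 → #3715365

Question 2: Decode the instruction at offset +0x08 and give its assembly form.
off 0x08: read 21 c0 00 00 as big → 0x21c00000
  top 8b → 0x21 → and [RR]
  rd: (w>>22)&0x3=0x3 → R3
  rs: (w>>20)&0x3=0x0 → R0

and R3, R0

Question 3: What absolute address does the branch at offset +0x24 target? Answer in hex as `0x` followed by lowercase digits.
0x68c8

+0x24: 41 ff ff e8 ⇒ word 0x41ffffe8 (big)
  opcode bits[31:24]=0x41: jz/J
  [23:0] imm=16777192 (s24→-24) = #-24
  target = base 0x68b8 + off 0x24 + 4 + imm -24 = 0x68c8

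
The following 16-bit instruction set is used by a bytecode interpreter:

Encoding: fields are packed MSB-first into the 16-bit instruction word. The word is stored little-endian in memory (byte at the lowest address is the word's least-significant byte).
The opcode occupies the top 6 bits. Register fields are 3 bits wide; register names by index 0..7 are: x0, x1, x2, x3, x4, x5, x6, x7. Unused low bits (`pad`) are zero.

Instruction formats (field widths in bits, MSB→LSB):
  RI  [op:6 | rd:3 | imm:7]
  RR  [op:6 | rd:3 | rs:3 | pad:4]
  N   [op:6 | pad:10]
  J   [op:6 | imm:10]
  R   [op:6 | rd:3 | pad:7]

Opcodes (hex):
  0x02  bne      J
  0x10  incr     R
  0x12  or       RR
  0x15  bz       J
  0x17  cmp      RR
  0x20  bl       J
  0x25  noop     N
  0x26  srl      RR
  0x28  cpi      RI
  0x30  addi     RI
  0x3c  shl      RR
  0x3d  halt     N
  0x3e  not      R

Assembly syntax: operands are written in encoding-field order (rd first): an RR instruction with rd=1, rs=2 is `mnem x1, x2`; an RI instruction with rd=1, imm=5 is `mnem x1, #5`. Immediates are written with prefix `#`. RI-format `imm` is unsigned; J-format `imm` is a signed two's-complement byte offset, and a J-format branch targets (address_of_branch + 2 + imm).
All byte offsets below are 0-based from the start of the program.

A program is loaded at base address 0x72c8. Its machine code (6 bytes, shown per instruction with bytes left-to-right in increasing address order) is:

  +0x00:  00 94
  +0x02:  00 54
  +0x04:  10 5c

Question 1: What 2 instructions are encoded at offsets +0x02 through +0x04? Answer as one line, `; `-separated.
bz #0; cmp x0, x1

[02] 00 54 → 0x5400
  top 6b → 0x15 → bz [J]
  imm@[9:0]=0x0 ⇒ #0
[04] 10 5c → 0x5c10
  top 6b → 0x17 → cmp [RR]
  rd@[9:7]=0x0 ⇒ x0
  rs@[6:4]=0x1 ⇒ x1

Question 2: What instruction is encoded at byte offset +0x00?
noop

+0x00: 00 94 ⇒ word 0x9400 (little)
  opcode bits[15:10]=0x25: noop/N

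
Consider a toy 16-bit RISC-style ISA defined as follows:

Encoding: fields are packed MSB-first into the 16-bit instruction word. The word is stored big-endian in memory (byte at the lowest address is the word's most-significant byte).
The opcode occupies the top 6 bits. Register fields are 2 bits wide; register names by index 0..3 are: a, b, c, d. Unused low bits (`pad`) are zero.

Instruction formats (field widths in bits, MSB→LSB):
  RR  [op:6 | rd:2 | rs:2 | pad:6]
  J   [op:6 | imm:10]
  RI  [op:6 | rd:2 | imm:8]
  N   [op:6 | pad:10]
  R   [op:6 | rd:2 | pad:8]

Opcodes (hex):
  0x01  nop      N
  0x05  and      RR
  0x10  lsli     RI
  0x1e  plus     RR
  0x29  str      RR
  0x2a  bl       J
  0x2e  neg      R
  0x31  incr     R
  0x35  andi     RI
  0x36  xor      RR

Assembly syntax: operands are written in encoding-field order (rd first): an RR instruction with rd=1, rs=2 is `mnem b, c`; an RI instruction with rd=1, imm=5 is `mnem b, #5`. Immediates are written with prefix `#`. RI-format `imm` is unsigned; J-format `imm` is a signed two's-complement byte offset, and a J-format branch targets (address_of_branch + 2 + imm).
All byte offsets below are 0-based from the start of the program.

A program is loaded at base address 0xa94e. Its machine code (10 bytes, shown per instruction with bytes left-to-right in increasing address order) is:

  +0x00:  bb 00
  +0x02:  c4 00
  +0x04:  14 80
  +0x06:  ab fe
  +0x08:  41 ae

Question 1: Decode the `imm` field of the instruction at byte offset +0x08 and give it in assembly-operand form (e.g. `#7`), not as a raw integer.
#174

[08] 41 ae → 0x41ae
  op=0x41ae>>10=0x10 ⇒ lsli (RI)
  [9:8] rd=1 = b
  [7:0] imm=174 = #174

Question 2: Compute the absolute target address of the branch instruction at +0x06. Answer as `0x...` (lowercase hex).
[06] ab fe → 0xabfe
  top 6b → 0x2a → bl [J]
  [9:0] imm=1022 (s10→-2) = #-2
  target = base 0xa94e + off 0x06 + 2 + imm -2 = 0xa954

0xa954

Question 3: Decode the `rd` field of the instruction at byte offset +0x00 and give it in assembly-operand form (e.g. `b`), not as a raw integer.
off 0x00: read bb 00 as big → 0xbb00
  top 6b → 0x2e → neg [R]
  rd@[9:8]=0x3 ⇒ d

d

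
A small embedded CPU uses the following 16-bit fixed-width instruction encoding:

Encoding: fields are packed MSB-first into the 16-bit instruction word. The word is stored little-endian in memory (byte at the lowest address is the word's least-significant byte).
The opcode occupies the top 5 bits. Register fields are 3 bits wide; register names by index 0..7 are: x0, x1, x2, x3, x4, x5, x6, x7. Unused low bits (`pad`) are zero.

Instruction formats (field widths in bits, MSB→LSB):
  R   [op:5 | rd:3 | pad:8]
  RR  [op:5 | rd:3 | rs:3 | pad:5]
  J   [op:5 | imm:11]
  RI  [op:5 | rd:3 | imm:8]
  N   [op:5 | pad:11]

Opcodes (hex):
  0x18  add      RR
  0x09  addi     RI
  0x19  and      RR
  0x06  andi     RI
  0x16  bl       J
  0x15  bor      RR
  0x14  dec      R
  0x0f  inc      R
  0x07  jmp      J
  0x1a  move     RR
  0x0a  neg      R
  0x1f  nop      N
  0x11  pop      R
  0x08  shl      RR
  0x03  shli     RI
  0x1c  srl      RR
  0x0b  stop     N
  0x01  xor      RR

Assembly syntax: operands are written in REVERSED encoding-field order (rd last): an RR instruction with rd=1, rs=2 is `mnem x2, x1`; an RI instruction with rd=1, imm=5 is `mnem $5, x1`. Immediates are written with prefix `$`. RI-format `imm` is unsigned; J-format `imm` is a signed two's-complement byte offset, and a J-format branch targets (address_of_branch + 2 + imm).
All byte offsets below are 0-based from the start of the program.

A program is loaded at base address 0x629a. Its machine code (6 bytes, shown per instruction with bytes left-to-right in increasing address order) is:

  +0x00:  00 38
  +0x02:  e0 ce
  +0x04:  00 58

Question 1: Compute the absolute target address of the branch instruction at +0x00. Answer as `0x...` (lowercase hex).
+0x00: 00 38 ⇒ word 0x3800 (little)
  top 5b → 0x7 → jmp [J]
  imm@[10:0]=0x0 ⇒ $0
  target = base 0x629a + off 0x00 + 2 + imm 0 = 0x629c

0x629c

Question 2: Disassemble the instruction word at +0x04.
off 0x04: read 00 58 as little → 0x5800
  op=0x5800>>11=0xb ⇒ stop (N)

stop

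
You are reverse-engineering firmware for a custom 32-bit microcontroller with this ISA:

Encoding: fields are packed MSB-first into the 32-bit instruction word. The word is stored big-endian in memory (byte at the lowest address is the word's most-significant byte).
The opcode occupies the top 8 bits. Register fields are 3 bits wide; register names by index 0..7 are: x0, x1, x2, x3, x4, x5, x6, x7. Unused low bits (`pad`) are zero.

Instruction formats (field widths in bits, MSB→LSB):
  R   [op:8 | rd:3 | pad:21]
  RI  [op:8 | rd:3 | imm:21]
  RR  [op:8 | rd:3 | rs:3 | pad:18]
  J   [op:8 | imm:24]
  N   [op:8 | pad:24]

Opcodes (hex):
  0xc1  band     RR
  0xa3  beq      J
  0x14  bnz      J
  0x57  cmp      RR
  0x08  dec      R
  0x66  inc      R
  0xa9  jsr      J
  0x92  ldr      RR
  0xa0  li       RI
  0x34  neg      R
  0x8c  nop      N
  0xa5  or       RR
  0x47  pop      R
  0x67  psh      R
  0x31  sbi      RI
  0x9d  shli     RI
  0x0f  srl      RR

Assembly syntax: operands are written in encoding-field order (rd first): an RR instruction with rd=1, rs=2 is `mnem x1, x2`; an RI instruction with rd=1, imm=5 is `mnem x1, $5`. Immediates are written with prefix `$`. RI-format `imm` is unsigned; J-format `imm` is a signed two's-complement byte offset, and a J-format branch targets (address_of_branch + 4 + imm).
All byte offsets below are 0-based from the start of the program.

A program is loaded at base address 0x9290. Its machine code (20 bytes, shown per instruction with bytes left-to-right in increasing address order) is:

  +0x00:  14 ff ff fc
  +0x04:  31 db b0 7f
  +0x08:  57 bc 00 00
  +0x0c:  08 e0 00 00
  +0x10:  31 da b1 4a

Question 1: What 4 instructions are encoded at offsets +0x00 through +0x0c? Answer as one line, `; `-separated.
bnz $-4; sbi x6, $1814655; cmp x5, x7; dec x7

off 0x00: read 14 ff ff fc as big → 0x14fffffc
  top 8b → 0x14 → bnz [J]
  imm: (w>>0)&0xffffff=0xfffffc (s24→-4) → $-4
off 0x04: read 31 db b0 7f as big → 0x31dbb07f
  top 8b → 0x31 → sbi [RI]
  rd: (w>>21)&0x7=0x6 → x6
  imm: (w>>0)&0x1fffff=0x1bb07f → $1814655
off 0x08: read 57 bc 00 00 as big → 0x57bc0000
  top 8b → 0x57 → cmp [RR]
  rd: (w>>21)&0x7=0x5 → x5
  rs: (w>>18)&0x7=0x7 → x7
off 0x0c: read 08 e0 00 00 as big → 0x08e00000
  top 8b → 0x8 → dec [R]
  rd: (w>>21)&0x7=0x7 → x7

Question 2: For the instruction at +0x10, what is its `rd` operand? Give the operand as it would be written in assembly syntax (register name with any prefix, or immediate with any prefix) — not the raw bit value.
x6

+0x10: 31 da b1 4a ⇒ word 0x31dab14a (big)
  opcode bits[31:24]=0x31: sbi/RI
  [23:21] rd=6 = x6
  [20:0] imm=1749322 = $1749322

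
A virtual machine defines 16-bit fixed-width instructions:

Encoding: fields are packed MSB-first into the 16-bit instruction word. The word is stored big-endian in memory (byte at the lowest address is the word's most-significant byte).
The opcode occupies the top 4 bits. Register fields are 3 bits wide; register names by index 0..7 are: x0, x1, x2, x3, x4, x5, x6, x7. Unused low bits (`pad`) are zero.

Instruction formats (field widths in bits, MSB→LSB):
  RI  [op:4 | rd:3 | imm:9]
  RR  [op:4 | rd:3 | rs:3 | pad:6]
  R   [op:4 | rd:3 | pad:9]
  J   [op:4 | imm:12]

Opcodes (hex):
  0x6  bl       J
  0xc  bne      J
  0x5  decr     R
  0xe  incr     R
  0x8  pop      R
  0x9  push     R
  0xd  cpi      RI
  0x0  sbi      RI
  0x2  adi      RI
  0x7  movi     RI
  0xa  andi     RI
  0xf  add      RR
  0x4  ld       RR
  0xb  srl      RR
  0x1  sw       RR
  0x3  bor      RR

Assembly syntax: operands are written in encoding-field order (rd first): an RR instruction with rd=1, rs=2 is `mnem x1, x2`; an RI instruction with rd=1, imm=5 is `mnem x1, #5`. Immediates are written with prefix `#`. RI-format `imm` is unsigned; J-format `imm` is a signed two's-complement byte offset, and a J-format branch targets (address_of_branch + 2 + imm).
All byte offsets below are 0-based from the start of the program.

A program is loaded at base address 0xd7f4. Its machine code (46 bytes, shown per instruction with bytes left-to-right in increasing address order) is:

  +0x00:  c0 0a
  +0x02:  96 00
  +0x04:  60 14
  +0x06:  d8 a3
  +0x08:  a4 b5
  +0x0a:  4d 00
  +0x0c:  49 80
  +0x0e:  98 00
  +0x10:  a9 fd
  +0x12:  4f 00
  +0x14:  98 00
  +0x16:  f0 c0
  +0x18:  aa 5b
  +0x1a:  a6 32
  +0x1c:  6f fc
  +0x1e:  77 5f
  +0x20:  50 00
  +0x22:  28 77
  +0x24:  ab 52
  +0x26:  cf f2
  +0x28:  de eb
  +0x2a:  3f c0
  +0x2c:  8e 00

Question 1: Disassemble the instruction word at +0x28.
cpi x7, #235

off 0x28: read de eb as big → 0xdeeb
  top 4b → 0xd → cpi [RI]
  rd: (w>>9)&0x7=0x7 → x7
  imm: (w>>0)&0x1ff=0xeb → #235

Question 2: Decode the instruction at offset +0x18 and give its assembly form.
andi x5, #91

[18] aa 5b → 0xaa5b
  op=0xaa5b>>12=0xa ⇒ andi (RI)
  rd: (w>>9)&0x7=0x5 → x5
  imm: (w>>0)&0x1ff=0x5b → #91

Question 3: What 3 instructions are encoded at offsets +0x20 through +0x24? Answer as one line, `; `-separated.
decr x0; adi x4, #119; andi x5, #338

@+20  big-endian(50 00) = 0x5000
  opcode bits[15:12]=0x5: decr/R
  rd@[11:9]=0x0 ⇒ x0
@+22  big-endian(28 77) = 0x2877
  opcode bits[15:12]=0x2: adi/RI
  rd@[11:9]=0x4 ⇒ x4
  imm@[8:0]=0x77 ⇒ #119
@+24  big-endian(ab 52) = 0xab52
  opcode bits[15:12]=0xa: andi/RI
  rd@[11:9]=0x5 ⇒ x5
  imm@[8:0]=0x152 ⇒ #338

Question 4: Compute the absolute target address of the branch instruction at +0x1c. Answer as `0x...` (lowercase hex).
off 0x1c: read 6f fc as big → 0x6ffc
  top 4b → 0x6 → bl [J]
  imm@[11:0]=0xffc (s12→-4) ⇒ #-4
  target = base 0xd7f4 + off 0x1c + 2 + imm -4 = 0xd80e

0xd80e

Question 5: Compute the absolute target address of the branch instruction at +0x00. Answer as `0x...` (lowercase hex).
0xd800

+0x00: c0 0a ⇒ word 0xc00a (big)
  op=0xc00a>>12=0xc ⇒ bne (J)
  imm: (w>>0)&0xfff=0xa → #10
  target = base 0xd7f4 + off 0x00 + 2 + imm 10 = 0xd800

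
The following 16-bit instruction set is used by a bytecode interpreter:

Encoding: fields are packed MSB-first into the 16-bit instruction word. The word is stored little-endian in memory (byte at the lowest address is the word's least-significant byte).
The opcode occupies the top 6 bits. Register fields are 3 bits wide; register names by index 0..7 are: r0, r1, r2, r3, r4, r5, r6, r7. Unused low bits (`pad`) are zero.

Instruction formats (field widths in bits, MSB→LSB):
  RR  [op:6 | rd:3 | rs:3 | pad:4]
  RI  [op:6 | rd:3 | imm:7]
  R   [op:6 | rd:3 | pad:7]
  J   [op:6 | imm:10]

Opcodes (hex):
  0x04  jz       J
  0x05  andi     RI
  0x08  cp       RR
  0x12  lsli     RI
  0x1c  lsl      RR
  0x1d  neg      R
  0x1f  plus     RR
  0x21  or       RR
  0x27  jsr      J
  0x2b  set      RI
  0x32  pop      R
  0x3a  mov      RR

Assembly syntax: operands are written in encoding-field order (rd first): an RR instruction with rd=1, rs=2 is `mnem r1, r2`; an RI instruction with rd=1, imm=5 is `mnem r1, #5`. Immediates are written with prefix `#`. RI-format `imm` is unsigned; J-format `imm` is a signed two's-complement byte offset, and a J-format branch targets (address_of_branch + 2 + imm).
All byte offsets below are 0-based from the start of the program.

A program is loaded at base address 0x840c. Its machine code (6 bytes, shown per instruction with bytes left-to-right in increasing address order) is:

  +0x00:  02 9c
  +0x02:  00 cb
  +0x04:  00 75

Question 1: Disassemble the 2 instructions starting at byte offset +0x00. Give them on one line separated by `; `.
jsr #2; pop r6

[00] 02 9c → 0x9c02
  opcode bits[15:10]=0x27: jsr/J
  imm: (w>>0)&0x3ff=0x2 → #2
[02] 00 cb → 0xcb00
  opcode bits[15:10]=0x32: pop/R
  rd: (w>>7)&0x7=0x6 → r6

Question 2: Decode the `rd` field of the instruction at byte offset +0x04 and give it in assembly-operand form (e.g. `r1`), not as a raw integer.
+0x04: 00 75 ⇒ word 0x7500 (little)
  top 6b → 0x1d → neg [R]
  [9:7] rd=2 = r2

r2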